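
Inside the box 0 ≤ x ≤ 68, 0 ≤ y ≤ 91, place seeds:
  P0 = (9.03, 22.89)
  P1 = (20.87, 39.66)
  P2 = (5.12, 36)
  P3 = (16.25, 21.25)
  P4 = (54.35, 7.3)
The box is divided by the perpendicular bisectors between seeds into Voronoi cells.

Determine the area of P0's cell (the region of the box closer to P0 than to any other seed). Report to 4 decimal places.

Area of P0's cell: 323.8959

1. box [0,68]×[0,91]: [(0, 0) (68, 0) (68, 91) (0, 91)]
2. ⊥bis P0·P1 via (14.95,31.275): [(0, 41.83) (0, 0) (59.2474, 0)]  |A|=1239.1615
3. ⊥bis P0·P2 via (7.075,29.445): [(14.4335, 31.6396) (0, 27.3349) (0, 0) (59.2474, 0)]  |A|=1134.5536
4. ⊥bis P0·P3 via (12.64,22.07): [(14.7612, 31.4083) (14.4335, 31.6396) (0, 27.3349) (0, 0) (7.6269, 0)]  |A|=323.8959
5. ⊥bis P0·P4 via (31.69,15.095): [(14.7612, 31.4083) (14.4335, 31.6396) (0, 27.3349) (0, 0) (7.6269, 0)]  |A|=323.8959
6. canonical 5-gon: [(14.7612, 31.4083) (14.4335, 31.6396) (0, 27.3349) (0, 0) (7.6269, 0)]
7. shoelace: 323.8959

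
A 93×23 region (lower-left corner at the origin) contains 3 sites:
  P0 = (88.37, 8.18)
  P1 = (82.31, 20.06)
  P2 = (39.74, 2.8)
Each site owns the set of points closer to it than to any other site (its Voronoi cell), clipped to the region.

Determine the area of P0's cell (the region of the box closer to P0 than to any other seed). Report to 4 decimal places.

Area of P0's cell: 306.7103

1. box [0,93]×[0,23]: [(0, 0) (93, 0) (93, 23) (0, 23)]
2. ⊥bis P0·P1 via (85.34,14.12): [(57.6592, 0) (93, 0) (93, 18.0274)]  |A|=318.5508
3. ⊥bis P0·P2 via (64.055,5.49): [(64.2883, 3.3815) (64.6624, 0) (93, 0) (93, 18.0274)]  |A|=306.7103
4. canonical 4-gon: [(64.2883, 3.3815) (64.6624, 0) (93, 0) (93, 18.0274)]
5. shoelace: 306.7103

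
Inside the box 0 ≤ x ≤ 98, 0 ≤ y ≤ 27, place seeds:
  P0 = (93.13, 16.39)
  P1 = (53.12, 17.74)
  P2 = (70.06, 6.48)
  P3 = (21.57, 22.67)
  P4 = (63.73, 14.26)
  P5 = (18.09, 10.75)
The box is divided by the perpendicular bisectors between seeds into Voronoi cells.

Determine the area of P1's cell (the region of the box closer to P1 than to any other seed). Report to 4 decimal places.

1. box [0,98]×[0,27]: [(0, 0) (98, 0) (98, 27) (0, 27)]
2. ⊥bis P1·P0 via (73.125,17.065): [(0, 0) (72.5492, 0) (73.4602, 27) (0, 27)]  |A|=1971.1272
3. ⊥bis P1·P2 via (61.59,12.11): [(0, 0) (53.5405, 0) (71.4874, 27) (0, 27)]  |A|=1687.8762
4. ⊥bis P1·P3 via (37.345,20.205): [(34.1878, 0) (53.5405, 0) (71.4874, 27) (38.4068, 27)]  |A|=707.8497
5. ⊥bis P1·P4 via (58.425,16): [(34.1878, 0) (53.1771, 0) (62.0329, 27) (38.4068, 27)]  |A|=575.309
6. ⊥bis P1·P5 via (35.605,14.245): [(36.0585, 11.9721) (38.4475, 0) (53.1771, 0) (62.0329, 27) (38.4068, 27)]  |A|=549.81
7. canonical 5-gon: [(36.0585, 11.9721) (38.4475, 0) (53.1771, 0) (62.0329, 27) (38.4068, 27)]
8. shoelace: 549.81

Area of P1's cell: 549.8100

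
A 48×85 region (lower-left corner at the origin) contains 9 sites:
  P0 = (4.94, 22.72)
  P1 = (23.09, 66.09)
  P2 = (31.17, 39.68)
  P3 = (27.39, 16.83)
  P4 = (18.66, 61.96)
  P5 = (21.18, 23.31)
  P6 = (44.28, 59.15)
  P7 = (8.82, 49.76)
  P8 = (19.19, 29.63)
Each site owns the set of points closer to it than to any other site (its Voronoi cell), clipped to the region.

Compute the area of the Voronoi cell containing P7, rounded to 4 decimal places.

1. box [0,48]×[0,85]: [(0, 0) (48, 0) (48, 85) (0, 85)]
2. ⊥bis P7·P0 via (6.88,36.24): [(0, 37.2272) (48, 30.3396) (48, 85) (0, 85)]  |A|=2458.3953
3. ⊥bis P7·P1 via (15.955,57.925): [(0, 71.8673) (0, 37.2272) (47.4287, 30.4216)]  |A|=821.4678
4. ⊥bis P7·P2 via (19.995,44.72): [(23.1248, 51.6596) (0, 71.8673) (0, 37.2272) (15.6058, 34.9879)]  |A|=539.029
5. ⊥bis P7·P3 via (18.105,33.295): [(23.1248, 51.6596) (0, 71.8673) (0, 37.2272) (15.6058, 34.9879)]  |A|=539.029
6. ⊥bis P7·P4 via (13.74,55.86): [(22.0107, 49.1892) (0, 66.9421) (0, 37.2272) (15.6058, 34.9879)]  |A|=445.0044
7. ⊥bis P7·P5 via (15,36.535): [(16.6516, 37.3068) (22.0107, 49.1892) (0, 66.9421) (0, 37.2272) (12.6094, 35.4179)]  |A|=441.3055
8. ⊥bis P7·P6 via (26.55,54.455): [(16.6516, 37.3068) (22.0107, 49.1892) (0, 66.9421) (0, 37.2272) (12.6094, 35.4179)]  |A|=441.3055
9. ⊥bis P7·P8 via (14.005,39.695): [(18.8557, 42.1938) (22.0107, 49.1892) (0, 66.9421) (0, 37.2272) (7.2071, 36.1931)]  |A|=412.7862
10. canonical 5-gon: [(18.8557, 42.1938) (22.0107, 49.1892) (0, 66.9421) (0, 37.2272) (7.2071, 36.1931)]
11. shoelace: 412.7862

Area of P7's cell: 412.7862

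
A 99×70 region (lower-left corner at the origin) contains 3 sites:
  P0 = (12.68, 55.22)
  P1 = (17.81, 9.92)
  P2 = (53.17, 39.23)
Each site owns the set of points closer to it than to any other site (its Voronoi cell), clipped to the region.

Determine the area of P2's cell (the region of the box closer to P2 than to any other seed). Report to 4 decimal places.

1. box [0,99]×[0,70]: [(0, 0) (99, 0) (99, 70) (0, 70)]
2. ⊥bis P2·P0 via (32.925,47.225): [(14.2753, 0) (99, 0) (99, 70) (41.9191, 70)]  |A|=4963.1962
3. ⊥bis P2·P1 via (35.49,24.575): [(27.6943, 33.9798) (55.8603, 0) (99, 0) (99, 70) (41.9191, 70)]  |A|=4256.6704
4. canonical 5-gon: [(27.6943, 33.9798) (55.8603, 0) (99, 0) (99, 70) (41.9191, 70)]
5. shoelace: 4256.6704

Area of P2's cell: 4256.6704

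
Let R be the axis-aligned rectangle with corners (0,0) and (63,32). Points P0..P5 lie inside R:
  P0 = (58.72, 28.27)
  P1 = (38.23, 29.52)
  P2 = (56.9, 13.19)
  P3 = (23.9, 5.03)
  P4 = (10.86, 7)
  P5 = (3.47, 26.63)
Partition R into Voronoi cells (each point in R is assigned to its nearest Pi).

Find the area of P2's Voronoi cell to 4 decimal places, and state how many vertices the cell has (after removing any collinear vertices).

Area of P2's cell: 439.5125 (5 vertices)

1. box [0,63]×[0,32]: [(0, 0) (63, 0) (63, 32) (0, 32)]
2. ⊥bis P2·P0 via (57.81,20.73): [(0, 27.7071) (0, 0) (63, 0) (63, 20.1036)]  |A|=1506.0367
3. ⊥bis P2·P1 via (47.565,21.355): [(48.0488, 21.9081) (28.8865, 0) (63, 0) (63, 20.1036)]  |A|=523.9674
4. ⊥bis P2·P3 via (40.4,9.11): [(48.0488, 21.9081) (39.6186, 12.27) (42.6527, 0) (63, 0) (63, 20.1036)]  |A|=439.5125
5. ⊥bis P2·P4 via (33.88,10.095): [(48.0488, 21.9081) (39.6186, 12.27) (42.6527, 0) (63, 0) (63, 20.1036)]  |A|=439.5125
6. ⊥bis P2·P5 via (30.185,19.91): [(48.0488, 21.9081) (39.6186, 12.27) (42.6527, 0) (63, 0) (63, 20.1036)]  |A|=439.5125
7. canonical 5-gon: [(48.0488, 21.9081) (39.6186, 12.27) (42.6527, 0) (63, 0) (63, 20.1036)]
8. shoelace: 439.5125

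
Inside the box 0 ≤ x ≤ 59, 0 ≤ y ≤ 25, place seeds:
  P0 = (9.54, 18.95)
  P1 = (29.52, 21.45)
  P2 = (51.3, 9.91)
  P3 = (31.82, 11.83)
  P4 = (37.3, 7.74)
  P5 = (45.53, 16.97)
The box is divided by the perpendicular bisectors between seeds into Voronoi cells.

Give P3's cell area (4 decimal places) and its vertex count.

Area of P3's cell: 242.5807 (5 vertices)

1. box [0,59]×[0,25]: [(0, 0) (59, 0) (59, 25) (0, 25)]
2. ⊥bis P3·P0 via (20.68,15.39): [(15.7618, 0) (59, 0) (59, 25) (23.7511, 25)]  |A|=981.0889
3. ⊥bis P3·P1 via (30.67,16.64): [(20.2861, 14.1574) (15.7618, 0) (59, 0) (59, 23.4133)]  |A|=759.2791
4. ⊥bis P3·P2 via (41.56,10.87): [(42.4052, 19.4457) (20.2861, 14.1574) (15.7618, 0) (40.4886, 0)]  |A|=385.0267
5. ⊥bis P3·P4 via (34.56,9.785): [(41.6324, 19.2609) (20.2861, 14.1574) (15.7618, 0) (27.257, 0)]  |A|=250.2621
6. ⊥bis P3·P5 via (38.675,14.4): [(38.4508, 14.9981) (37.2458, 18.2122) (20.2861, 14.1574) (15.7618, 0) (27.257, 0)]  |A|=242.5807
7. canonical 5-gon: [(38.4508, 14.9981) (37.2458, 18.2122) (20.2861, 14.1574) (15.7618, 0) (27.257, 0)]
8. shoelace: 242.5807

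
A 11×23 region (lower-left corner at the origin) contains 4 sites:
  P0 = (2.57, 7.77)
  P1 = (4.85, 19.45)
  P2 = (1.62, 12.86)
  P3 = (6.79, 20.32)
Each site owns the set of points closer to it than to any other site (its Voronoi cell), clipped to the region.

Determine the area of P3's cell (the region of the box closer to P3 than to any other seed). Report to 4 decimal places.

Area of P3's cell: 44.1335

1. box [0,11]×[0,23]: [(0, 0) (11, 0) (11, 23) (0, 23)]
2. ⊥bis P3·P0 via (4.68,14.045): [(0, 15.6187) (11, 11.9199) (11, 23) (0, 23)]  |A|=101.538
3. ⊥bis P3·P1 via (5.82,19.885): [(9.1065, 12.5566) (11, 11.9199) (11, 23) (4.4231, 23)]  |A|=44.8332
4. ⊥bis P3·P2 via (4.205,16.59): [(8.6923, 13.4802) (10.8907, 11.9566) (11, 11.9199) (11, 23) (4.4231, 23)]  |A|=44.1335
5. canonical 5-gon: [(8.6923, 13.4802) (10.8907, 11.9566) (11, 11.9199) (11, 23) (4.4231, 23)]
6. shoelace: 44.1335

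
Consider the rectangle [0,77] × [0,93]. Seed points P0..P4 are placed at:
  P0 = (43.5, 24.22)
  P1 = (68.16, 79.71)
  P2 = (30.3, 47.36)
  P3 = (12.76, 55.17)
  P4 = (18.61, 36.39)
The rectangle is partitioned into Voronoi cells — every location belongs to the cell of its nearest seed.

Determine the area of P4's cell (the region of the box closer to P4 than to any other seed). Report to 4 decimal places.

Area of P4's cell: 1109.1678

1. box [0,77]×[0,93]: [(0, 0) (77, 0) (77, 93) (0, 93)]
2. ⊥bis P4·P0 via (31.055,30.305): [(0, 0) (16.2373, 0) (61.7098, 93) (0, 93)]  |A|=3624.5418
3. ⊥bis P4·P1 via (43.385,58.05): [(0, 0) (16.2373, 0) (44.1777, 57.1434) (12.8293, 93) (0, 93)]  |A|=2748.1966
4. ⊥bis P4·P2 via (24.455,41.875): [(0, 67.9351) (0, 0) (16.2373, 0) (32.5134, 33.2877)]  |A|=1374.6516
5. ⊥bis P4·P3 via (15.685,45.78): [(19.6357, 47.0106) (0, 40.8941) (0, 0) (16.2373, 0) (32.5134, 33.2877)]  |A|=1109.1678
6. canonical 5-gon: [(19.6357, 47.0106) (0, 40.8941) (0, 0) (16.2373, 0) (32.5134, 33.2877)]
7. shoelace: 1109.1678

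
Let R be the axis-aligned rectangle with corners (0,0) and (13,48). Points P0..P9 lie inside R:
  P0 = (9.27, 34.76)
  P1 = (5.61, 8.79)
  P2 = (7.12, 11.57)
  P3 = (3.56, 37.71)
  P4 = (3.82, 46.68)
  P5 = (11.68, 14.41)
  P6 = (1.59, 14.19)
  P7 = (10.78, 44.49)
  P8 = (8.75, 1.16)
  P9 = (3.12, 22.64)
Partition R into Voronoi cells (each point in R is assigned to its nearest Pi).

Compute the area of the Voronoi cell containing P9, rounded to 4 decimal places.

1. box [0,13]×[0,48]: [(0, 0) (13, 0) (13, 48) (0, 48)]
2. ⊥bis P9·P0 via (6.195,28.7): [(0, 31.8435) (0, 0) (13, 0) (13, 25.247)]  |A|=371.0881
3. ⊥bis P9·P1 via (4.365,15.715): [(0, 31.8435) (0, 14.9302) (13, 17.2674) (13, 25.247)]  |A|=161.8032
4. ⊥bis P9·P2 via (5.12,17.105): [(0, 31.8435) (0, 15.255) (13, 19.9523) (13, 25.247)]  |A|=142.2407
5. ⊥bis P9·P3 via (3.34,30.175): [(3.285, 30.1766) (0, 30.2725) (0, 15.255) (13, 19.9523) (13, 25.247)]  |A|=139.6603
6. ⊥bis P9·P4 via (3.47,34.66): [(3.285, 30.1766) (0, 30.2725) (0, 15.255) (13, 19.9523) (13, 25.247)]  |A|=139.6603
7. ⊥bis P9·P5 via (7.4,18.525): [(3.285, 30.1766) (0, 30.2725) (0, 15.255) (6.5217, 17.6115) (13, 24.3495) (13, 25.247)]  |A|=125.4171
8. ⊥bis P9·P6 via (2.355,18.415): [(3.285, 30.1766) (0, 30.2725) (0, 18.8414) (6.5619, 17.6533) (13, 24.3495) (13, 25.247)]  |A|=113.5612
9. ⊥bis P9·P7 via (6.95,33.565): [(3.285, 30.1766) (0, 30.2725) (0, 18.8414) (6.5619, 17.6533) (13, 24.3495) (13, 25.247)]  |A|=113.5612
10. ⊥bis P9·P8 via (5.935,11.9): [(3.285, 30.1766) (0, 30.2725) (0, 18.8414) (6.5619, 17.6533) (13, 24.3495) (13, 25.247)]  |A|=113.5612
11. canonical 6-gon: [(3.285, 30.1766) (0, 30.2725) (0, 18.8414) (6.5619, 17.6533) (13, 24.3495) (13, 25.247)]
12. shoelace: 113.5612

Area of P9's cell: 113.5612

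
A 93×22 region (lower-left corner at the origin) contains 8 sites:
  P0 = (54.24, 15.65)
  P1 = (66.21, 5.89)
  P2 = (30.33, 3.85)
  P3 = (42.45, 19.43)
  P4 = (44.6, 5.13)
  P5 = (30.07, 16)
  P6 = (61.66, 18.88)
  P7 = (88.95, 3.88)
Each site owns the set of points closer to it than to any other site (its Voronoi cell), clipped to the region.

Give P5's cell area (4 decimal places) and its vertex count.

Area of P5's cell: 451.7891 (5 vertices)

1. box [0,93]×[0,22]: [(0, 0) (93, 0) (93, 22) (0, 22)]
2. ⊥bis P5·P0 via (42.155,15.825): [(0, 0) (41.9258, 0) (42.2444, 22) (0, 22)]  |A|=925.8729
3. ⊥bis P5·P1 via (48.14,10.945): [(0, 0) (41.9258, 0) (42.2444, 22) (0, 22)]  |A|=925.8729
4. ⊥bis P5·P2 via (30.2,9.925): [(0, 9.2787) (42.0732, 10.1791) (42.2444, 22) (0, 22)]  |A|=517.2962
5. ⊥bis P5·P3 via (36.26,17.715): [(0, 9.2787) (38.3699, 10.0998) (35.0728, 22) (0, 22)]  |A|=452.7425
6. ⊥bis P5·P4 via (37.335,10.565): [(0, 9.2787) (36.9645, 10.0698) (37.9961, 11.4487) (35.0728, 22) (0, 22)]  |A|=451.7891
7. ⊥bis P5·P6 via (45.865,17.44): [(0, 9.2787) (36.9645, 10.0698) (37.9961, 11.4487) (35.0728, 22) (0, 22)]  |A|=451.7891
8. ⊥bis P5·P7 via (59.51,9.94): [(0, 9.2787) (36.9645, 10.0698) (37.9961, 11.4487) (35.0728, 22) (0, 22)]  |A|=451.7891
9. canonical 5-gon: [(0, 9.2787) (36.9645, 10.0698) (37.9961, 11.4487) (35.0728, 22) (0, 22)]
10. shoelace: 451.7891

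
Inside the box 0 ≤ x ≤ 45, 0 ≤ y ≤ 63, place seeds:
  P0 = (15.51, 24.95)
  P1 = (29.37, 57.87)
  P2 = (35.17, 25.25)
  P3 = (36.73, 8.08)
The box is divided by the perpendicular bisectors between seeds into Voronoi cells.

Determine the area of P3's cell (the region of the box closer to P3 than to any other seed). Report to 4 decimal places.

Area of P3's cell: 422.1465

1. box [0,45]×[0,63]: [(0, 0) (45, 0) (45, 63) (0, 63)]
2. ⊥bis P3·P0 via (26.12,16.515): [(12.9905, 0) (45, 0) (45, 40.2633)]  |A|=644.4039
3. ⊥bis P3·P1 via (33.05,32.975): [(40.0255, 34.0061) (12.9905, 0) (45, 0) (45, 34.7415)]  |A|=630.6698
4. ⊥bis P3·P2 via (35.95,16.665): [(25.4832, 15.714) (12.9905, 0) (45, 0) (45, 17.4872)]  |A|=422.1465
5. canonical 4-gon: [(25.4832, 15.714) (12.9905, 0) (45, 0) (45, 17.4872)]
6. shoelace: 422.1465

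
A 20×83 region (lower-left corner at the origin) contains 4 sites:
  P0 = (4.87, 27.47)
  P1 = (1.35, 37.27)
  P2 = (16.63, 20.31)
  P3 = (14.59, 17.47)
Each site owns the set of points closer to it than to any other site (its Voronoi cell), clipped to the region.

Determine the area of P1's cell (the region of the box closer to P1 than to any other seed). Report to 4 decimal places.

Area of P1's cell: 963.0358

1. box [0,20]×[0,83]: [(0, 0) (20, 0) (20, 83) (0, 83)]
2. ⊥bis P1·P0 via (3.11,32.37): [(0, 31.2529) (20, 38.4366) (20, 83) (0, 83)]  |A|=963.1045
3. ⊥bis P1·P2 via (8.99,28.79): [(0, 31.2529) (19.4965, 38.2558) (20, 38.7094) (20, 83) (0, 83)]  |A|=963.0358
4. ⊥bis P1·P3 via (7.97,27.37): [(0, 31.2529) (19.4965, 38.2558) (20, 38.7094) (20, 83) (0, 83)]  |A|=963.0358
5. canonical 5-gon: [(0, 31.2529) (19.4965, 38.2558) (20, 38.7094) (20, 83) (0, 83)]
6. shoelace: 963.0358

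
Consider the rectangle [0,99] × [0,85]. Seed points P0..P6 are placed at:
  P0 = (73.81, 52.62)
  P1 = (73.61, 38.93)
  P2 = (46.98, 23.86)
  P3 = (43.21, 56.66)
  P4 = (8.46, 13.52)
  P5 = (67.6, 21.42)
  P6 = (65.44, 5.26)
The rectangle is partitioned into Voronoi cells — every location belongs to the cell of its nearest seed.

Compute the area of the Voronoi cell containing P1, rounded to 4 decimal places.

1. box [0,99]×[0,85]: [(0, 0) (99, 0) (99, 85) (0, 85)]
2. ⊥bis P1·P0 via (73.71,45.775): [(0, 46.8518) (0, 0) (99, 0) (99, 45.4055)]  |A|=4566.7402
3. ⊥bis P1·P2 via (60.295,31.395): [(51.9776, 46.0925) (78.0615, 0) (99, 0) (99, 45.4055)]  |A|=1550.0908
4. ⊥bis P1·P3 via (58.41,47.795): [(57.3711, 46.0137) (54.6564, 41.359) (78.0615, 0) (99, 0) (99, 45.4055)]  |A|=1537.4313
5. ⊥bis P1·P4 via (41.035,26.225): [(57.3711, 46.0137) (54.6564, 41.359) (78.0615, 0) (99, 0) (99, 45.4055)]  |A|=1537.4313
6. ⊥bis P1·P5 via (70.605,30.175): [(57.3711, 46.0137) (54.6564, 41.359) (58.6665, 34.2727) (99, 20.4289) (99, 45.4055)]  |A|=766.6379
7. ⊥bis P1·P6 via (69.525,22.095): [(57.3711, 46.0137) (54.6564, 41.359) (58.6665, 34.2727) (99, 20.4289) (99, 45.4055)]  |A|=766.6379
8. canonical 5-gon: [(57.3711, 46.0137) (54.6564, 41.359) (58.6665, 34.2727) (99, 20.4289) (99, 45.4055)]
9. shoelace: 766.6379

Area of P1's cell: 766.6379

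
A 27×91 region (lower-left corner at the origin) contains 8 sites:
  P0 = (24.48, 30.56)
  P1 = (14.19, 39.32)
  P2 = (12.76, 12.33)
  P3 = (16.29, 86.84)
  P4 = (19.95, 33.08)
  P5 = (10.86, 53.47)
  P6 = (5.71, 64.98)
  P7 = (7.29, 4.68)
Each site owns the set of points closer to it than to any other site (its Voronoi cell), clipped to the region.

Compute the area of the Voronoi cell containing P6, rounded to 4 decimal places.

1. box [0,27]×[0,91]: [(0, 0) (27, 0) (27, 91) (0, 91)]
2. ⊥bis P6·P0 via (15.095,47.77): [(0, 39.5384) (27, 54.2621) (27, 91) (0, 91)]  |A|=1190.6943
3. ⊥bis P6·P1 via (9.95,52.15): [(0, 48.8618) (27, 57.7846) (27, 91) (0, 91)]  |A|=1017.2739
4. ⊥bis P6·P2 via (9.235,38.655): [(0, 48.8618) (27, 57.7846) (27, 91) (0, 91)]  |A|=1017.2739
5. ⊥bis P6·P3 via (11,75.91): [(0, 81.2339) (0, 48.8618) (27, 57.7846) (27, 68.1662)]  |A|=577.1747
6. ⊥bis P6·P4 via (12.83,49.03): [(0, 81.2339) (0, 48.8618) (27, 57.7846) (27, 68.1662)]  |A|=577.1747
7. ⊥bis P6·P5 via (8.285,59.225): [(0, 81.2339) (0, 55.518) (27, 67.5988) (27, 68.1662)]  |A|=354.8244
8. ⊥bis P6·P7 via (6.5,34.83): [(0, 81.2339) (0, 55.518) (27, 67.5988) (27, 68.1662)]  |A|=354.8244
9. canonical 4-gon: [(0, 81.2339) (0, 55.518) (27, 67.5988) (27, 68.1662)]
10. shoelace: 354.8244

Area of P6's cell: 354.8244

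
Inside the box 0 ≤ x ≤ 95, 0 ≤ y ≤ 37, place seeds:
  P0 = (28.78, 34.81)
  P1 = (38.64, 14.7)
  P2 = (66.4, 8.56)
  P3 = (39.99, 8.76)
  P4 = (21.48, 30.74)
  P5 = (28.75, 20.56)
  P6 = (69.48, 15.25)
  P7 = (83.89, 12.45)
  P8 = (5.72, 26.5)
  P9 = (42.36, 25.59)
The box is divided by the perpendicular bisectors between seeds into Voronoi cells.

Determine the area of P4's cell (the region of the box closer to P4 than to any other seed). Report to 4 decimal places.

1. box [0,95]×[0,37]: [(0, 0) (95, 0) (95, 37) (0, 37)]
2. ⊥bis P4·P0 via (25.13,32.775): [(0, 0) (43.4032, 0) (22.7744, 37) (0, 37)]  |A|=1224.2857
3. ⊥bis P4·P1 via (30.06,22.72): [(0, 0) (8.8229, 0) (30.4834, 23.173) (22.7744, 37) (0, 37)]  |A|=823.6209
4. ⊥bis P4·P2 via (43.94,19.65): [(0, 0) (8.8229, 0) (30.4834, 23.173) (22.7744, 37) (0, 37)]  |A|=823.6209
5. ⊥bis P4·P3 via (30.735,19.75): [(0, 0) (7.2825, 0) (14.5198, 6.0947) (30.4834, 23.173) (22.7744, 37) (0, 37)]  |A|=818.9269
6. ⊥bis P4·P5 via (25.115,25.65): [(0, 7.7142) (27.9669, 27.6867) (22.7744, 37) (0, 37)]  |A|=515.5689
7. ⊥bis P4·P6 via (45.48,22.995): [(0, 7.7142) (27.9669, 27.6867) (22.7744, 37) (0, 37)]  |A|=515.5689
8. ⊥bis P4·P7 via (52.685,21.595): [(0, 7.7142) (27.9669, 27.6867) (22.7744, 37) (0, 37)]  |A|=515.5689
9. ⊥bis P4·P8 via (13.6,28.62): [(16.1261, 19.2306) (27.9669, 27.6867) (22.7744, 37) (11.3455, 37)]  |A|=178.6354
10. ⊥bis P4·P9 via (31.92,28.165): [(16.1261, 19.2306) (27.9669, 27.6867) (22.7744, 37) (11.3455, 37)]  |A|=178.6354
11. canonical 4-gon: [(16.1261, 19.2306) (27.9669, 27.6867) (22.7744, 37) (11.3455, 37)]
12. shoelace: 178.6354

Area of P4's cell: 178.6354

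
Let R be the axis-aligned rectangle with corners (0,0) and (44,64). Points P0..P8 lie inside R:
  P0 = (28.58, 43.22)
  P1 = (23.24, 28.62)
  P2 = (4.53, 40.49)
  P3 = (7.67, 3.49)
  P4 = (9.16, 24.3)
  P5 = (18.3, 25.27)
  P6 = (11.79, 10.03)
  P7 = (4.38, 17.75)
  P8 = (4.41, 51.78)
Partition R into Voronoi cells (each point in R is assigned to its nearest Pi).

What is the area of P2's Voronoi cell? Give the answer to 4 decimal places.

1. box [0,44]×[0,64]: [(0, 0) (44, 0) (44, 64) (0, 64)]
2. ⊥bis P2·P0 via (16.555,41.855): [(0, 0) (21.3061, 0) (14.0412, 64) (0, 64)]  |A|=1131.1152
3. ⊥bis P2·P1 via (13.885,34.555): [(0, 12.6689) (16.8527, 39.2328) (14.0412, 64) (0, 64)]  |A|=606.4145
4. ⊥bis P2·P3 via (6.1,21.99): [(0, 21.4723) (5.9029, 21.9733) (16.8527, 39.2328) (14.0412, 64) (0, 64)]  |A|=580.4316
5. ⊥bis P2·P4 via (6.845,32.395): [(0, 30.4375) (13.7713, 34.3758) (16.8527, 39.2328) (14.0412, 64) (0, 64)]  |A|=484.0662
6. ⊥bis P2·P5 via (11.415,32.88): [(0, 30.4375) (12.7434, 34.0818) (14.7185, 35.8687) (16.8527, 39.2328) (14.0412, 64) (0, 64)]  |A|=483.438
7. ⊥bis P2·P6 via (8.16,25.26): [(0, 30.4375) (12.7434, 34.0818) (14.7185, 35.8687) (16.8527, 39.2328) (14.0412, 64) (0, 64)]  |A|=483.438
8. ⊥bis P2·P7 via (4.455,29.12): [(0, 30.4375) (12.7434, 34.0818) (14.7185, 35.8687) (16.8527, 39.2328) (14.0412, 64) (0, 64)]  |A|=483.438
9. ⊥bis P2·P8 via (4.47,46.135): [(0, 46.0875) (0, 30.4375) (12.7434, 34.0818) (14.7185, 35.8687) (16.8527, 39.2328) (16.0552, 46.2581)]  |A|=215.0848
10. canonical 6-gon: [(0, 46.0875) (0, 30.4375) (12.7434, 34.0818) (14.7185, 35.8687) (16.8527, 39.2328) (16.0552, 46.2581)]
11. shoelace: 215.0848

Area of P2's cell: 215.0848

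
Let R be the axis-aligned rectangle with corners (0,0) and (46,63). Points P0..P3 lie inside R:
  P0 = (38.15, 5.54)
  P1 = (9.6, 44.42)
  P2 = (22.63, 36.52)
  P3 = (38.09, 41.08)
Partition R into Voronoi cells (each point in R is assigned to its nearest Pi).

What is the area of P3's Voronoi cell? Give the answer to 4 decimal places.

1. box [0,46]×[0,63]: [(0, 0) (46, 0) (46, 63) (0, 63)]
2. ⊥bis P3·P0 via (38.12,23.31): [(0, 23.2456) (46, 23.3233) (46, 63) (0, 63)]  |A|=1826.9142
3. ⊥bis P3·P1 via (23.845,42.75): [(21.5627, 23.282) (46, 23.3233) (46, 63) (26.219, 63)]  |A|=877.6264
4. ⊥bis P3·P2 via (30.36,38.8): [(25.3666, 55.7293) (34.9304, 23.3046) (46, 23.3233) (46, 63) (26.219, 63)]  |A|=660.7959
5. canonical 5-gon: [(25.3666, 55.7293) (34.9304, 23.3046) (46, 23.3233) (46, 63) (26.219, 63)]
6. shoelace: 660.7959

Area of P3's cell: 660.7959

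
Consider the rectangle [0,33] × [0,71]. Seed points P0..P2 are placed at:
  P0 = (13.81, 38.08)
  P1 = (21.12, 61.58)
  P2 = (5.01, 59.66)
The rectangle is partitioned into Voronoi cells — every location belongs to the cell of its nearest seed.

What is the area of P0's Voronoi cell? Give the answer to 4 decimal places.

1. box [0,33]×[0,71]: [(0, 0) (33, 0) (33, 71) (0, 71)]
2. ⊥bis P0·P1 via (17.465,49.83): [(0, 55.2627) (0, 0) (33, 0) (33, 44.9976)]  |A|=1654.2958
3. ⊥bis P0·P2 via (9.41,48.87): [(14.2311, 50.836) (0, 45.0327) (0, 0) (33, 0) (33, 44.9976)]  |A|=1581.504
4. canonical 5-gon: [(14.2311, 50.836) (0, 45.0327) (0, 0) (33, 0) (33, 44.9976)]
5. shoelace: 1581.504

Area of P0's cell: 1581.5040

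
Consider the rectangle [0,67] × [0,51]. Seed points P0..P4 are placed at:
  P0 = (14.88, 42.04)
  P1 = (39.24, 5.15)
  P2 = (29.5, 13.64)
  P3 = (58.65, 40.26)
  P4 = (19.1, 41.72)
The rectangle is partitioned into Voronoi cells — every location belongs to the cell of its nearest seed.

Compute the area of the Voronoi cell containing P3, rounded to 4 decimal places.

1. box [0,67]×[0,51]: [(0, 0) (67, 0) (67, 51) (0, 51)]
2. ⊥bis P3·P0 via (36.765,41.15): [(35.0915, 0) (67, 0) (67, 51) (37.1656, 51)]  |A|=1574.4435
3. ⊥bis P3·P1 via (48.945,22.705): [(36.2992, 29.696) (67, 12.7236) (67, 51) (37.1656, 51)]  |A|=905.3542
4. ⊥bis P3·P2 via (44.075,26.95): [(36.5238, 35.2189) (46.9387, 23.8142) (67, 12.7236) (67, 51) (37.1656, 51)]  |A|=875.3136
5. ⊥bis P3·P4 via (38.875,40.99): [(38.5789, 32.9685) (46.9387, 23.8142) (67, 12.7236) (67, 51) (39.2445, 51)]  |A|=839.6324
6. canonical 5-gon: [(38.5789, 32.9685) (46.9387, 23.8142) (67, 12.7236) (67, 51) (39.2445, 51)]
7. shoelace: 839.6324

Area of P3's cell: 839.6324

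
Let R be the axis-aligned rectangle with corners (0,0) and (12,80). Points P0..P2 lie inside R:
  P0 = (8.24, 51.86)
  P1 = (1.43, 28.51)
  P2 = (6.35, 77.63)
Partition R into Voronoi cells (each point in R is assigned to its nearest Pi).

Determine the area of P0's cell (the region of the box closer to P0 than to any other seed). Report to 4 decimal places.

1. box [0,12]×[0,80]: [(0, 0) (12, 0) (12, 80) (0, 80)]
2. ⊥bis P0·P1 via (4.835,40.185): [(0, 41.5951) (12, 38.0953) (12, 80) (0, 80)]  |A|=481.8573
3. ⊥bis P0·P2 via (7.295,64.745): [(0, 64.21) (0, 41.5951) (12, 38.0953) (12, 65.0901)]  |A|=297.6575
4. canonical 4-gon: [(0, 64.21) (0, 41.5951) (12, 38.0953) (12, 65.0901)]
5. shoelace: 297.6575

Area of P0's cell: 297.6575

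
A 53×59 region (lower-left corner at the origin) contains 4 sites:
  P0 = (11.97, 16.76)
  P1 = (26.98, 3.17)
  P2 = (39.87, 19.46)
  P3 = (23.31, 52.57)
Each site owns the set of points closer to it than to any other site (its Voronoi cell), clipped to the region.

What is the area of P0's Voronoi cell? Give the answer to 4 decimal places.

Area of P0's cell: 795.1696

1. box [0,53]×[0,59]: [(0, 0) (53, 0) (53, 59) (0, 59)]
2. ⊥bis P0·P1 via (19.475,9.965): [(0, 0) (10.4527, 0) (53, 46.993) (53, 59) (0, 59)]  |A|=2127.2884
3. ⊥bis P0·P2 via (25.92,18.11): [(0, 0) (10.4527, 0) (26.0098, 17.1826) (21.9629, 59) (0, 59)]  |A|=1316.3062
4. ⊥bis P0·P3 via (17.64,34.665): [(0, 40.2511) (0, 0) (10.4527, 0) (26.0098, 17.1826) (24.529, 32.4834)]  |A|=795.1696
5. canonical 5-gon: [(0, 40.2511) (0, 0) (10.4527, 0) (26.0098, 17.1826) (24.529, 32.4834)]
6. shoelace: 795.1696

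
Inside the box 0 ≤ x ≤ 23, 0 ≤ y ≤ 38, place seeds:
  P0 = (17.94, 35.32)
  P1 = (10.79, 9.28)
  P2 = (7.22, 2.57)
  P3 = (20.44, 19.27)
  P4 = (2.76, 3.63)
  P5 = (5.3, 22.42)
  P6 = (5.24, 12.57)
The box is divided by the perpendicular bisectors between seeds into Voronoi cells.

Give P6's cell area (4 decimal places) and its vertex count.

Area of P6's cell: 84.1134 (4 vertices)

1. box [0,23]×[0,38]: [(0, 0) (23, 0) (23, 38) (0, 38)]
2. ⊥bis P6·P0 via (11.59,23.945): [(0, 30.415) (0, 0) (23, 0) (23, 17.5755)]  |A|=551.8906
3. ⊥bis P6·P1 via (8.015,10.925): [(14.703, 22.2072) (0, 30.415) (0, 0) (1.5387, 0)]  |A|=240.6816
4. ⊥bis P6·P2 via (6.23,7.57): [(5.9991, 7.5243) (14.703, 22.2072) (0, 30.415) (0, 6.3365)]  |A|=215.8862
5. ⊥bis P6·P3 via (12.84,15.92): [(5.9991, 7.5243) (12.0451, 17.7234) (8.5561, 25.6386) (0, 30.415) (0, 6.3365)]  |A|=197.5454
6. ⊥bis P6·P4 via (4,8.1): [(6.0099, 7.5425) (12.0451, 17.7234) (8.5561, 25.6386) (0, 30.415) (0, 9.2096)]  |A|=188.8636
7. ⊥bis P6·P5 via (5.27,17.495): [(6.0099, 7.5425) (11.8858, 17.4547) (0, 17.5271) (0, 9.2096)]  |A|=84.1134
8. canonical 4-gon: [(6.0099, 7.5425) (11.8858, 17.4547) (0, 17.5271) (0, 9.2096)]
9. shoelace: 84.1134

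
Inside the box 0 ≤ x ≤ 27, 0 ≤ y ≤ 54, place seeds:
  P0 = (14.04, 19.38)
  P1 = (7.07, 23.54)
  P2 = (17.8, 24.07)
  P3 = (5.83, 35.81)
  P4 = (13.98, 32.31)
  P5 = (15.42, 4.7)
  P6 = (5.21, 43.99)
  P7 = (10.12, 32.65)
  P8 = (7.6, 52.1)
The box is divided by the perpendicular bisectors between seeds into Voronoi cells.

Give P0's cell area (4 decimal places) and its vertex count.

Area of P0's cell: 141.6412 (3 vertices)

1. box [0,27]×[0,54]: [(0, 0) (27, 0) (27, 54) (0, 54)]
2. ⊥bis P0·P1 via (10.555,21.46): [(0, 3.7753) (0, 0) (27, 0) (27, 49.0133)]  |A|=712.6459
3. ⊥bis P0·P2 via (15.92,21.725): [(12.3983, 24.5484) (0, 3.7753) (0, 0) (27, 0) (27, 12.8421)]  |A|=448.5651
4. ⊥bis P0·P3 via (9.935,27.595): [(12.3983, 24.5484) (0, 3.7753) (0, 0) (27, 0) (27, 12.8421)]  |A|=448.5651
5. ⊥bis P0·P4 via (14.01,25.845): [(12.3983, 24.5484) (0, 3.7753) (0, 0) (27, 0) (27, 12.8421)]  |A|=448.5651
6. ⊥bis P0·P5 via (14.73,12.04): [(26.6077, 13.1566) (12.3983, 24.5484) (4.3504, 11.0643)]  |A|=141.6412
7. ⊥bis P0·P6 via (9.625,31.685): [(26.6077, 13.1566) (12.3983, 24.5484) (4.3504, 11.0643)]  |A|=141.6412
8. ⊥bis P0·P7 via (12.08,26.015): [(26.6077, 13.1566) (12.3983, 24.5484) (4.3504, 11.0643)]  |A|=141.6412
9. ⊥bis P0·P8 via (10.82,35.74): [(26.6077, 13.1566) (12.3983, 24.5484) (4.3504, 11.0643)]  |A|=141.6412
10. canonical 3-gon: [(26.6077, 13.1566) (12.3983, 24.5484) (4.3504, 11.0643)]
11. shoelace: 141.6412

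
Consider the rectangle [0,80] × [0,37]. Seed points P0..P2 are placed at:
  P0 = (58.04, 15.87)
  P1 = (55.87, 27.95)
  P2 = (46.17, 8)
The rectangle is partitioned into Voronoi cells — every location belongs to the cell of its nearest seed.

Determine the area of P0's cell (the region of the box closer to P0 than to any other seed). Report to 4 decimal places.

Area of P0's cell: 634.0959

1. box [0,80]×[0,37]: [(0, 0) (80, 0) (80, 37) (0, 37)]
2. ⊥bis P0·P1 via (56.955,21.91): [(0, 11.6788) (0, 0) (80, 0) (80, 26.0497)]  |A|=1509.1421
3. ⊥bis P0·P2 via (52.105,11.935): [(46.7114, 20.0699) (60.0181, 0) (80, 0) (80, 26.0497)]  |A|=634.0959
4. canonical 4-gon: [(46.7114, 20.0699) (60.0181, 0) (80, 0) (80, 26.0497)]
5. shoelace: 634.0959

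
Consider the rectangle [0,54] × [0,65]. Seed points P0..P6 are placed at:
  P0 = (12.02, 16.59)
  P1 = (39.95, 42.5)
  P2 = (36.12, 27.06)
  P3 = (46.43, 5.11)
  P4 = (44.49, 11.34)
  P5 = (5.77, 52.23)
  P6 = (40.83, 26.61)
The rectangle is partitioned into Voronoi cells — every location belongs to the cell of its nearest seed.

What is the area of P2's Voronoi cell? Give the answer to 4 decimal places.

Area of P2's cell: 351.8477

1. box [0,54]×[0,65]: [(0, 0) (54, 0) (54, 65) (0, 65)]
2. ⊥bis P2·P0 via (24.07,21.825): [(33.5516, 0) (54, 0) (54, 65) (5.3131, 65)]  |A|=2246.8969
3. ⊥bis P2·P1 via (38.035,34.78): [(16.0753, 40.2272) (33.5516, 0) (54, 0) (54, 30.8198)]  |A|=995.7053
4. ⊥bis P2·P3 via (41.275,16.085): [(16.0753, 40.2272) (29.0569, 10.3461) (54, 22.062) (54, 30.8198)]  |A|=614.7776
5. ⊥bis P2·P4 via (40.305,19.2): [(16.0753, 40.2272) (28.0461, 12.6728) (54, 26.4918) (54, 30.8198)]  |A|=522.3529
6. ⊥bis P2·P5 via (20.945,39.645): [(20.5146, 39.1261) (17.9154, 35.9919) (28.0461, 12.6728) (54, 26.4918) (54, 30.8198)]  |A|=513.9649
7. ⊥bis P2·P6 via (38.475,26.835): [(39.2063, 34.4894) (20.5146, 39.1261) (17.9154, 35.9919) (28.0461, 12.6728) (37.6084, 17.7642)]  |A|=351.8477
8. canonical 5-gon: [(39.2063, 34.4894) (20.5146, 39.1261) (17.9154, 35.9919) (28.0461, 12.6728) (37.6084, 17.7642)]
9. shoelace: 351.8477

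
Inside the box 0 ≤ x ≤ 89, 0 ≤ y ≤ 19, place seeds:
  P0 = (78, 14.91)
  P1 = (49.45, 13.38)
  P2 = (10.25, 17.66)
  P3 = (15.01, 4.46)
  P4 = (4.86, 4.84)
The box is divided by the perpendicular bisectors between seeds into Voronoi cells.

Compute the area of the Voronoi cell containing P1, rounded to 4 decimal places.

Area of P1's cell: 605.4823

1. box [0,89]×[0,19]: [(0, 0) (89, 0) (89, 19) (0, 19)]
2. ⊥bis P1·P0 via (63.725,14.145): [(0, 0) (64.483, 0) (63.4648, 19) (0, 19)]  |A|=1215.5046
3. ⊥bis P1·P2 via (29.85,15.52): [(28.1555, 0) (64.483, 0) (63.4648, 19) (30.23, 19)]  |A|=660.843
4. ⊥bis P1·P3 via (32.23,8.92): [(30.0489, 17.3413) (34.5403, 0) (64.483, 0) (63.4648, 19) (30.23, 19)]  |A|=605.4823
5. ⊥bis P1·P4 via (27.155,9.11): [(30.0489, 17.3413) (34.5403, 0) (64.483, 0) (63.4648, 19) (30.23, 19)]  |A|=605.4823
6. canonical 5-gon: [(30.0489, 17.3413) (34.5403, 0) (64.483, 0) (63.4648, 19) (30.23, 19)]
7. shoelace: 605.4823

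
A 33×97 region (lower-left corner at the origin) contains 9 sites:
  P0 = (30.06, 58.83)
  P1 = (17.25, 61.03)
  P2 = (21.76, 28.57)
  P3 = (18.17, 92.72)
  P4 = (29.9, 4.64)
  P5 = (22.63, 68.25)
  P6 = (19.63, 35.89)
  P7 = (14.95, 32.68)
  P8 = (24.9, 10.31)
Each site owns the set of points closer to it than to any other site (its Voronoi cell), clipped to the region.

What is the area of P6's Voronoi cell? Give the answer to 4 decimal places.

Area of P6's cell: 270.8358

1. box [0,33]×[0,97]: [(0, 0) (33, 0) (33, 97) (0, 97)]
2. ⊥bis P6·P0 via (24.845,47.36): [(0, 58.6561) (0, 0) (33, 0) (33, 43.6522)]  |A|=1688.0877
3. ⊥bis P6·P1 via (18.44,48.46): [(21.7388, 48.7723) (0, 46.7143) (0, 0) (33, 0) (33, 43.6522)]  |A|=1558.2872
4. ⊥bis P6·P2 via (20.695,32.23): [(21.7388, 48.7723) (0, 46.7143) (0, 26.2081) (33, 35.8106) (33, 43.6522)]  |A|=534.9795
5. ⊥bis P6·P3 via (18.9,64.305): [(21.7388, 48.7723) (0, 46.7143) (0, 26.2081) (33, 35.8106) (33, 43.6522)]  |A|=534.9795
6. ⊥bis P6·P4 via (24.765,20.265): [(21.7388, 48.7723) (0, 46.7143) (0, 26.2081) (33, 35.8106) (33, 43.6522)]  |A|=534.9795
7. ⊥bis P6·P5 via (21.13,52.07): [(21.7388, 48.7723) (0, 46.7143) (0, 26.2081) (33, 35.8106) (33, 43.6522)]  |A|=534.9795
8. ⊥bis P6·P7 via (17.29,34.285): [(21.7388, 48.7723) (8.2304, 47.4935) (19.0315, 31.746) (33, 35.8106) (33, 43.6522)]  |A|=270.8358
9. ⊥bis P6·P8 via (22.265,23.1): [(21.7388, 48.7723) (8.2304, 47.4935) (19.0315, 31.746) (33, 35.8106) (33, 43.6522)]  |A|=270.8358
10. canonical 5-gon: [(21.7388, 48.7723) (8.2304, 47.4935) (19.0315, 31.746) (33, 35.8106) (33, 43.6522)]
11. shoelace: 270.8358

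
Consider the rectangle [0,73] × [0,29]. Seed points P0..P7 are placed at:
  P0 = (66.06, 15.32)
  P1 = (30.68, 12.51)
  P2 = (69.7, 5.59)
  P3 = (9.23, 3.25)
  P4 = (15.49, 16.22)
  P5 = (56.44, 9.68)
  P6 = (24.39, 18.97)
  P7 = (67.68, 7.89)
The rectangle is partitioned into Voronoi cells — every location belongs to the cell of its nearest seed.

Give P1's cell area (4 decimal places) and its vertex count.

Area of P1's cell: 458.9126 (6 vertices)

1. box [0,73]×[0,29]: [(0, 0) (73, 0) (73, 29) (0, 29)]
2. ⊥bis P1·P0 via (48.37,13.915): [(0, 0) (49.4752, 0) (47.1719, 29) (0, 29)]  |A|=1401.3826
3. ⊥bis P1·P2 via (50.19,9.05): [(0, 0) (48.585, 0) (49.1998, 3.4667) (47.1719, 29) (0, 29)]  |A|=1399.8396
4. ⊥bis P1·P3 via (19.955,7.88): [(23.3568, 0) (48.585, 0) (49.1998, 3.4667) (47.1719, 29) (10.8375, 29)]  |A|=904.0227
5. ⊥bis P1·P4 via (23.085,14.365): [(20.9424, 5.5927) (23.3568, 0) (48.585, 0) (49.1998, 3.4667) (47.1719, 29) (26.6594, 29)]  |A|=718.8474
6. ⊥bis P1·P5 via (43.56,11.095): [(20.9424, 5.5927) (23.3568, 0) (42.3411, 0) (45.527, 29) (26.6594, 29)]  |A|=593.096
7. ⊥bis P1·P6 via (27.535,15.74): [(22.1372, 10.4842) (20.9424, 5.5927) (23.3568, 0) (42.3411, 0) (45.527, 29) (41.1534, 29)]  |A|=458.9126
8. ⊥bis P1·P7 via (49.18,10.2): [(22.1372, 10.4842) (20.9424, 5.5927) (23.3568, 0) (42.3411, 0) (45.527, 29) (41.1534, 29)]  |A|=458.9126
9. canonical 6-gon: [(22.1372, 10.4842) (20.9424, 5.5927) (23.3568, 0) (42.3411, 0) (45.527, 29) (41.1534, 29)]
10. shoelace: 458.9126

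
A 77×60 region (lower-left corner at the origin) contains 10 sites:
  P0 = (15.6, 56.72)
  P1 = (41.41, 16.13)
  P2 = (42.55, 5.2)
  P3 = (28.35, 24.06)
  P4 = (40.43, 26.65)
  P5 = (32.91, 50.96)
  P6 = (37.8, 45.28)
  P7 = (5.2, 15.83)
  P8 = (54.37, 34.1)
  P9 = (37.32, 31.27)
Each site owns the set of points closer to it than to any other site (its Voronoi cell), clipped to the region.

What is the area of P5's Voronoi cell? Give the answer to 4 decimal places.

1. box [0,77]×[0,60]: [(0, 0) (77, 0) (77, 60) (0, 60)]
2. ⊥bis P5·P0 via (24.255,53.84): [(6.3394, 0) (77, 0) (77, 60) (26.3048, 60)]  |A|=3640.6737
3. ⊥bis P5·P1 via (37.16,33.545): [(15.7643, 28.3235) (77, 43.2677) (77, 60) (26.3048, 60)]  |A|=1315.2319
4. ⊥bis P5·P2 via (37.73,28.08): [(15.7643, 28.3235) (77, 43.2677) (77, 60) (26.3048, 60)]  |A|=1315.2319
5. ⊥bis P5·P3 via (30.63,37.51): [(19.4516, 39.4049) (44.0709, 35.2315) (77, 43.2677) (77, 60) (26.3048, 60)]  |A|=1171.1298
6. ⊥bis P5·P4 via (36.67,38.805): [(19.4516, 39.4049) (31.8274, 37.307) (77, 51.2806) (77, 60) (26.3048, 60)]  |A|=906.7809
7. ⊥bis P5·P6 via (35.355,48.12): [(19.4516, 39.4049) (24.281, 38.5863) (49.1543, 60) (26.3048, 60)]  |A|=297.1826
8. ⊥bis P5·P7 via (19.055,33.395): [(19.4516, 39.4049) (24.281, 38.5863) (49.1543, 60) (26.3048, 60)]  |A|=297.1826
9. ⊥bis P5·P8 via (43.64,42.53): [(19.4516, 39.4049) (24.281, 38.5863) (49.1543, 60) (26.3048, 60)]  |A|=297.1826
10. ⊥bis P5·P9 via (35.115,41.115): [(19.4516, 39.4049) (24.0212, 38.6303) (24.4416, 38.7245) (49.1543, 60) (26.3048, 60)]  |A|=297.1612
11. canonical 5-gon: [(19.4516, 39.4049) (24.0212, 38.6303) (24.4416, 38.7245) (49.1543, 60) (26.3048, 60)]
12. shoelace: 297.1612

Area of P5's cell: 297.1612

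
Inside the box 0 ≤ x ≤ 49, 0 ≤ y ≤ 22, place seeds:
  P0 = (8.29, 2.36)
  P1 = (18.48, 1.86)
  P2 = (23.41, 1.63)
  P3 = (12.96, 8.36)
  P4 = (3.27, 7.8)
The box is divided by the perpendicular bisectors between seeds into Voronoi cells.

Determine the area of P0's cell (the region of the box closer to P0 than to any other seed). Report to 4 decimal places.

Area of P0's cell: 56.0123

1. box [0,49]×[0,22]: [(0, 0) (49, 0) (49, 22) (0, 22)]
2. ⊥bis P0·P1 via (13.385,2.11): [(0, 0) (13.2815, 0) (14.361, 22) (0, 22)]  |A|=304.0667
3. ⊥bis P0·P2 via (15.85,1.995): [(0, 0) (13.2815, 0) (14.361, 22) (0, 22)]  |A|=304.0667
4. ⊥bis P0·P3 via (10.625,5.36): [(0, 13.6298) (0, 0) (13.2815, 0) (13.4371, 3.1713)]  |A|=112.6318
5. ⊥bis P0·P4 via (5.78,5.08): [(8.1614, 7.2775) (0.275, 0) (13.2815, 0) (13.4371, 3.1713)]  |A|=56.0123
6. canonical 4-gon: [(8.1614, 7.2775) (0.275, 0) (13.2815, 0) (13.4371, 3.1713)]
7. shoelace: 56.0123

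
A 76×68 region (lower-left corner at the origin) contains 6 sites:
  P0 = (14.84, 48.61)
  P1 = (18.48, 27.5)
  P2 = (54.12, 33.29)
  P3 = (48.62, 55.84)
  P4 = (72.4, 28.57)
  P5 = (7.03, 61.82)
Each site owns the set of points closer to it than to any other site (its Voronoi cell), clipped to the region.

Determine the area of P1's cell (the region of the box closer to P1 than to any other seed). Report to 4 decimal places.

1. box [0,76]×[0,68]: [(0, 0) (76, 0) (76, 68) (0, 68)]
2. ⊥bis P1·P0 via (16.66,38.055): [(0, 35.1823) (0, 0) (76, 0) (76, 48.287)]  |A|=3171.8341
3. ⊥bis P1·P2 via (36.3,30.395): [(34.5543, 41.1405) (0, 35.1823) (0, 0) (41.2379, 0)]  |A|=1456.1247
4. ⊥bis P1·P3 via (33.55,41.67): [(34.6601, 40.4894) (34.1185, 41.0654) (0, 35.1823) (0, 0) (41.2379, 0)]  |A|=1455.9788
5. ⊥bis P1·P4 via (45.44,28.035): [(34.6601, 40.4894) (34.1185, 41.0654) (0, 35.1823) (0, 0) (41.2379, 0)]  |A|=1455.9788
6. ⊥bis P1·P5 via (12.755,44.66): [(34.6601, 40.4894) (34.1185, 41.0654) (0, 35.1823) (0, 0) (41.2379, 0)]  |A|=1455.9788
7. canonical 5-gon: [(34.6601, 40.4894) (34.1185, 41.0654) (0, 35.1823) (0, 0) (41.2379, 0)]
8. shoelace: 1455.9788

Area of P1's cell: 1455.9788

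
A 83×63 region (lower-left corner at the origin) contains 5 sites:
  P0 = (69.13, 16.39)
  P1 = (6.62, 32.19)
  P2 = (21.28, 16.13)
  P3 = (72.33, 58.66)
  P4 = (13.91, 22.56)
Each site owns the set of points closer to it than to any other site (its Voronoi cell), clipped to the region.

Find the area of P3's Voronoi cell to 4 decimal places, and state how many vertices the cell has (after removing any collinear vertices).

1. box [0,83]×[0,63]: [(0, 0) (83, 0) (83, 63) (0, 63)]
2. ⊥bis P3·P0 via (70.73,37.525): [(0, 42.8795) (83, 36.5961) (83, 63) (0, 63)]  |A|=1930.7607
3. ⊥bis P3·P1 via (39.475,45.425): [(41.7743, 39.7171) (83, 36.5961) (83, 63) (32.3953, 63)]  |A|=1133.3727
4. ⊥bis P3·P2 via (46.805,37.395): [(38.8757, 46.9128) (45.0789, 39.4669) (83, 36.5961) (83, 63) (32.3953, 63)]  |A|=1121.8458
5. ⊥bis P3·P4 via (43.12,40.61): [(38.221, 48.538) (40.2292, 45.2881) (45.0789, 39.4669) (83, 36.5961) (83, 63) (32.3953, 63)]  |A|=1121.2778
6. canonical 6-gon: [(38.221, 48.538) (40.2292, 45.2881) (45.0789, 39.4669) (83, 36.5961) (83, 63) (32.3953, 63)]
7. shoelace: 1121.2778

Area of P3's cell: 1121.2778 (6 vertices)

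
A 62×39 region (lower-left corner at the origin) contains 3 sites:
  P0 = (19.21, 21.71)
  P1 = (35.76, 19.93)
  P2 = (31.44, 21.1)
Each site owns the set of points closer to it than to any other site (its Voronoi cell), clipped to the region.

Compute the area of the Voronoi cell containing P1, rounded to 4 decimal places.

Area of P1's cell: 1118.3209

1. box [0,62]×[0,39]: [(0, 0) (62, 0) (62, 39) (0, 39)]
2. ⊥bis P1·P0 via (27.485,20.82): [(25.2457, 0) (62, 0) (62, 39) (29.4403, 39)]  |A|=1351.6218
3. ⊥bis P1·P2 via (33.6,20.515): [(28.0439, 0) (62, 0) (62, 39) (38.6064, 39)]  |A|=1118.3209
4. canonical 4-gon: [(28.0439, 0) (62, 0) (62, 39) (38.6064, 39)]
5. shoelace: 1118.3209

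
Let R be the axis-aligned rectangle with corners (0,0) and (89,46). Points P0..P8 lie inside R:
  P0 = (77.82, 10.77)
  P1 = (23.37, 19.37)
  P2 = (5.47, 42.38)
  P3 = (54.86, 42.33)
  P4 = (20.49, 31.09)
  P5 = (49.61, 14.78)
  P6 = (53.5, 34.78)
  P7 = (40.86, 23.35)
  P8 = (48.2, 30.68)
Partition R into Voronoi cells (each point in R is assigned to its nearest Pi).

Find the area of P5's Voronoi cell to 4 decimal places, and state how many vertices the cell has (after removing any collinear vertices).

Area of P5's cell: 561.3991 (6 vertices)

1. box [0,89]×[0,46]: [(0, 0) (89, 0) (89, 46) (0, 46)]
2. ⊥bis P5·P0 via (63.715,12.775): [(0, 0) (61.8991, 0) (68.4379, 46) (0, 46)]  |A|=2997.7494
3. ⊥bis P5·P1 via (36.49,17.075): [(33.5032, 0) (61.8991, 0) (68.4379, 46) (41.5497, 46)]  |A|=1271.5339
4. ⊥bis P5·P2 via (27.54,28.58): [(33.5032, 0) (61.8991, 0) (68.4379, 46) (41.5497, 46)]  |A|=1271.5339
5. ⊥bis P5·P3 via (52.235,28.555): [(38.9413, 31.0883) (33.5032, 0) (61.8991, 0) (65.5962, 26.0089)]  |A|=797.4112
6. ⊥bis P5·P4 via (35.05,22.935): [(39.5515, 30.972) (38.6345, 29.3349) (33.5032, 0) (61.8991, 0) (65.5962, 26.0089)]  |A|=796.8584
7. ⊥bis P5·P6 via (51.555,24.78): [(38.2891, 27.3602) (33.5032, 0) (61.8991, 0) (65.0484, 22.1555)]  |A|=693.0876
8. ⊥bis P5·P7 via (45.235,19.065): [(50.9481, 24.8981) (35.0124, 8.6276) (33.5032, 0) (61.8991, 0) (65.0484, 22.1555)]  |A|=570.4865
9. ⊥bis P5·P8 via (48.905,22.73): [(57.9644, 23.5334) (48.817, 22.7222) (35.0124, 8.6276) (33.5032, 0) (61.8991, 0) (65.0484, 22.1555)]  |A|=561.3991
10. canonical 6-gon: [(57.9644, 23.5334) (48.817, 22.7222) (35.0124, 8.6276) (33.5032, 0) (61.8991, 0) (65.0484, 22.1555)]
11. shoelace: 561.3991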